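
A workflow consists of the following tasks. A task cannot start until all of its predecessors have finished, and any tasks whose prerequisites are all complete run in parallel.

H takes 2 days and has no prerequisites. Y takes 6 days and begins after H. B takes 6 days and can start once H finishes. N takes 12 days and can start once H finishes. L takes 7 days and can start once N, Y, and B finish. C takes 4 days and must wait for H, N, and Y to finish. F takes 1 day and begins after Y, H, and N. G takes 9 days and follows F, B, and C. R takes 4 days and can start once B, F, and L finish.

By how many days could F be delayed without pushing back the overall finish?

3

The longest chain is H→N→C→G = 2+12+4+9 = 27; overall finish 27 days.
Longest path through F: 24 days (earliest finish 15, latest finish 18).
Float = 27 − 24 = 3.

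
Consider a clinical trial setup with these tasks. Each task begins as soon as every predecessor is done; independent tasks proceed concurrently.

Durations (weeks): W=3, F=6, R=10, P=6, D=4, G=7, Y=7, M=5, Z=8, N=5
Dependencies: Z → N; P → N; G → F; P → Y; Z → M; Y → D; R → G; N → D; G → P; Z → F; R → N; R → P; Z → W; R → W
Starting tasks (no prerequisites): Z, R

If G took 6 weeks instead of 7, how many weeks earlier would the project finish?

Critical path before the change: R→G→P→Y→D = 10+7+6+7+4 = 34 giving 34 weeks.
G lies on that path, so at 6 weeks the path becomes 33 weeks.
The critical path is still R→G→P→Y→D; finish is now 33 weeks.
Change in finish: 33 − 34 = -1 weeks.

1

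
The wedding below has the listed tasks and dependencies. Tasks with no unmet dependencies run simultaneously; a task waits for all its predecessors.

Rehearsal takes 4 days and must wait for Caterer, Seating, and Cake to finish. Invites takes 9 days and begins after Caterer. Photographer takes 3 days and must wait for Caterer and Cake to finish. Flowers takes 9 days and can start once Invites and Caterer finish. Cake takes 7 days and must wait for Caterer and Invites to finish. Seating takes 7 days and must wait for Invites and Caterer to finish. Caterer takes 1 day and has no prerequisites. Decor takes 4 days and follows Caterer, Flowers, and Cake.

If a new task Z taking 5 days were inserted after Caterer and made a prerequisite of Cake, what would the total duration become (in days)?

23

Originally the job takes 23 days.
With Z inserted, Cake now waits for max(Caterer, Invites, Z).
New critical path: Caterer→Invites→Flowers→Decor = 1+9+9+4 = 23 ⇒ 23 days.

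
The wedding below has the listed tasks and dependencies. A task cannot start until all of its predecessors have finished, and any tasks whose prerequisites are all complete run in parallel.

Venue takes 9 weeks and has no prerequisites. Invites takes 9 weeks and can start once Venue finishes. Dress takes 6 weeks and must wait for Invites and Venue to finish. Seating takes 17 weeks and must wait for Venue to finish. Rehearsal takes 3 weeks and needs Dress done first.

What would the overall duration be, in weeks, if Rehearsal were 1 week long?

As given, the longest chain is Venue→Invites→Dress→Rehearsal = 9+9+6+3 = 27, so the finish is 27 weeks.
Rehearsal lies on that path, so at 1 week the path becomes 25 weeks.
The binding chain switches to Venue→Seating = 9+17 = 26; finish 26 weeks.

26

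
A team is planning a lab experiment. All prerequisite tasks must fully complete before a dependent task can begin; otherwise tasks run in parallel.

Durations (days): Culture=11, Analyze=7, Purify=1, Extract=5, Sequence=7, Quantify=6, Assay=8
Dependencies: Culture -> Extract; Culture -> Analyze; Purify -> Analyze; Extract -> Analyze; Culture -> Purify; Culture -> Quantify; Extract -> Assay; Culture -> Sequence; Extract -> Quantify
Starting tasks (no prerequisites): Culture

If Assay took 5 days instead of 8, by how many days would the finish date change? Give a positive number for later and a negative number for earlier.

-1

Critical path before the change: Culture→Extract→Assay = 11+5+8 = 24 giving 24 days.
Assay is on the critical path; changing it to 5 makes that path 21 days.
New critical path: Culture→Extract→Analyze = 11+5+7 = 23 ⇒ 23 days.
Change in finish: 23 − 24 = -1 days.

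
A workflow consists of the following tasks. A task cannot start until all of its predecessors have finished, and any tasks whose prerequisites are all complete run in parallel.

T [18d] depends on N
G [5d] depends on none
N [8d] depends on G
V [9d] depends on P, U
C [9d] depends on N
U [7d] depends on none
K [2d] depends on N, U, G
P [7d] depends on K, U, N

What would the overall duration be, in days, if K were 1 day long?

Critical path before the change: G→N→K→P→V = 5+8+2+7+9 = 31 giving 31 days.
Since K is critical, the -1 change carries straight to that chain (now 30 days).
Now G→N→T = 5+8+18 = 31 is longest, so the finish becomes 31 days.

31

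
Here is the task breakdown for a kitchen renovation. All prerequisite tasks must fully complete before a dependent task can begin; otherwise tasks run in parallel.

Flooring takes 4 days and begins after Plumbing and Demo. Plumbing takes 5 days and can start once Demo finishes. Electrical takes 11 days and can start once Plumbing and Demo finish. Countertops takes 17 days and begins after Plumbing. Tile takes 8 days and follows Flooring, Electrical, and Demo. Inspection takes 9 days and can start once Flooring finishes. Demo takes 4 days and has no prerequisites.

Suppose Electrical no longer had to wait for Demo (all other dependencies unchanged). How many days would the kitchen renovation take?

28

Original critical path: Demo→Plumbing→Electrical→Tile = 4+5+11+8 = 28 ⇒ 28 days.
Dropping Demo→Electrical doesn't change Electrical's earliest start (9); another predecessor still binds.
The longest chain is now Demo→Plumbing→Electrical→Tile = 4+5+11+8 = 28, so the kitchen renovation takes 28 days.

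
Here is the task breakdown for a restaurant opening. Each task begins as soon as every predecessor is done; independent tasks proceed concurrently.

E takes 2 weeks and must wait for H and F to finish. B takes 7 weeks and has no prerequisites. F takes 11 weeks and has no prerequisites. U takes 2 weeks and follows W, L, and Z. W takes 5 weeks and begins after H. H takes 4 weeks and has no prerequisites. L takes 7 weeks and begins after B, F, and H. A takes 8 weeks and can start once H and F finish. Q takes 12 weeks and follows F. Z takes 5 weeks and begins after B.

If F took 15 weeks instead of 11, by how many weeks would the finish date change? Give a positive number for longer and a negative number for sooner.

4

Actual critical path: F→Q = 11+12 = 23 ⇒ 23 weeks.
F is on the critical path; changing it to 15 makes that path 27 weeks.
No other chain overtakes it, so the finish is 27 weeks.
Change in finish: 27 − 23 = +4 weeks.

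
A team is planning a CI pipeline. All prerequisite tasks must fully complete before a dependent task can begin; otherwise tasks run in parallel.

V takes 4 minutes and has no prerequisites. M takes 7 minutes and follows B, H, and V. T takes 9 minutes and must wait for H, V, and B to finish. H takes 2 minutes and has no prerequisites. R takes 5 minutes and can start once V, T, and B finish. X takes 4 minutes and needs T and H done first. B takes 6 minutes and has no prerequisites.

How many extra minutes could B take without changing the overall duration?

Critical path: B→T→R = 6+9+5 = 20, so the finish is 20 minutes.
The longest chain containing B totals 20 minutes.
So B can slip 6 − 6 = 0 minutes.

0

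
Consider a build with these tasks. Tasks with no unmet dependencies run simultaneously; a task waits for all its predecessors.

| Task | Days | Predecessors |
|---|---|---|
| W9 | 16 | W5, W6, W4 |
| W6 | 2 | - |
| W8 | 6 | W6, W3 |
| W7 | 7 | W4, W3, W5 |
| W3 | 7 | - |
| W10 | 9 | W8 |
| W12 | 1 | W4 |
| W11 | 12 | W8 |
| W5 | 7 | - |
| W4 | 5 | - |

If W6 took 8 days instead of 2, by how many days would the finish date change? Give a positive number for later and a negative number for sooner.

The binding path is W3→W8→W11 = 7+6+12 = 25; finish at 25 days.
The longest path through W6 is only 20 days, so W6 has float 5.
Now W6→W8→W11 = 8+6+12 = 26 is longest, so the finish becomes 26 days.
Change in finish: 26 − 25 = +1 days.

1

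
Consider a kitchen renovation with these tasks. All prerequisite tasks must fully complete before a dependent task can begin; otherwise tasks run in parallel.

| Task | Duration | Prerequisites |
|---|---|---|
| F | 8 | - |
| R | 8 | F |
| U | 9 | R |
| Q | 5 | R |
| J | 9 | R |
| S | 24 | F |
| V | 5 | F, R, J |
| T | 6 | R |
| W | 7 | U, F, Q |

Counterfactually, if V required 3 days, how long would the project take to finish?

32

Critical path before the change: F→R→U→W = 8+8+9+7 = 32 giving 32 days.
V has 2 days of float (longest path through it is 30).
That remains the longest chain; total 32 days.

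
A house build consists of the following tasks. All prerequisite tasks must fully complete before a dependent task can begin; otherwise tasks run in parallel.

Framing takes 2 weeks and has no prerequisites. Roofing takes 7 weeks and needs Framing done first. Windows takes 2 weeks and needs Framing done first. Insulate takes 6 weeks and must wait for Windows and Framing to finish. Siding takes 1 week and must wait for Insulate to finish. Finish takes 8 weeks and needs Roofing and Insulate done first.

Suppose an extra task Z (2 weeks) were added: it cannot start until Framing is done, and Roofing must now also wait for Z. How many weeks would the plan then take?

Originally the plan takes 18 weeks.
With Z inserted, Roofing now waits for max(Framing, Z).
New critical path: Framing→Z→Roofing→Finish = 2+2+7+8 = 19 ⇒ 19 weeks.

19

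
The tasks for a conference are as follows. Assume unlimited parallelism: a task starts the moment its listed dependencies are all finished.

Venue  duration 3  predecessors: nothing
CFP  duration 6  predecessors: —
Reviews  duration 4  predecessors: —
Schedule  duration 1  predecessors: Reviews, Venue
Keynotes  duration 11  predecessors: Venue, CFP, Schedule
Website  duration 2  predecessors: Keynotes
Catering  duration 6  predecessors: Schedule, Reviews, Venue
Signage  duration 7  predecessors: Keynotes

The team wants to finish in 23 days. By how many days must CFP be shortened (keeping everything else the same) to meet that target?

1

Current finish: 24 days; target: 23.
CFP is on every critical path, so each day cut from CFP cuts the finish by one (this holds down to a finish of 23).
Need 24 − 23 = 1 day off CFP → CFP becomes 5 days, finish becomes 23.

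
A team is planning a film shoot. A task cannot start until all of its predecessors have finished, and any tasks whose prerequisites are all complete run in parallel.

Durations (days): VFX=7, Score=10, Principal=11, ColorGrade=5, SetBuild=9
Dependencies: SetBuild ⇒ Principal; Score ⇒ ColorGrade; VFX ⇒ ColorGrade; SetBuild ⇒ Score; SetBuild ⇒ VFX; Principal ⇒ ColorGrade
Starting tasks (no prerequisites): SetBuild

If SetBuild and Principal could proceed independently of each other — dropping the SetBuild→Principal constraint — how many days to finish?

24

Before: longest chain SetBuild→Principal→ColorGrade = 9+11+5 = 25, finish 25.
Without SetBuild→Principal, Principal's earliest start moves from 9 to 0.
New critical path: SetBuild→Score→ColorGrade = 9+10+5 = 24 ⇒ 24 days.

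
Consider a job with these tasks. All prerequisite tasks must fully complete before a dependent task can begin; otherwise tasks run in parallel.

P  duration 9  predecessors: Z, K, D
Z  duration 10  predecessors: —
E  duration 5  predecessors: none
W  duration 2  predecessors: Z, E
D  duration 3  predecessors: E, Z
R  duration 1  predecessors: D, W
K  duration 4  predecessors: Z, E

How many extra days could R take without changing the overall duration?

9

The longest chain is Z→K→P = 10+4+9 = 23; overall finish 23 days.
The longest chain containing R totals 14 days.
So R can slip 23 − 14 = 9 days.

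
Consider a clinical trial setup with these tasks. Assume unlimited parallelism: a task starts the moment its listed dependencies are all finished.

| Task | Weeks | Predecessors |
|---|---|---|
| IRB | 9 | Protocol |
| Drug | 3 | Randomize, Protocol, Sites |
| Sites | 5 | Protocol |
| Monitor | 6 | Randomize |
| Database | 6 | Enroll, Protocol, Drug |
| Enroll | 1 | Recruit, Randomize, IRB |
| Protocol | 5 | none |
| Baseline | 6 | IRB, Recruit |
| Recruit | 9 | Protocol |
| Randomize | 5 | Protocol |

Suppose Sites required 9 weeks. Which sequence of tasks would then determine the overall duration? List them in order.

Protocol, Sites, Drug, Database

The binding path is Protocol→IRB→Enroll→Database = 5+9+1+6 = 21; finish at 21 weeks.
The longest path through Sites is only 19 weeks, so Sites has float 2.
Now Protocol→Sites→Drug→Database = 5+9+3+6 = 23 is longest, so the finish becomes 23 weeks.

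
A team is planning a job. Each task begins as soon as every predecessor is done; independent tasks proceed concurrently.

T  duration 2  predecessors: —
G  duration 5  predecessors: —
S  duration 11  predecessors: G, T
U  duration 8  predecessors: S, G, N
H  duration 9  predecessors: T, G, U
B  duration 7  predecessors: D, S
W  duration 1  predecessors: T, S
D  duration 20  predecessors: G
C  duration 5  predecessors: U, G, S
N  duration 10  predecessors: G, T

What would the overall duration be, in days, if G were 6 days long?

Baseline: G→S→U→H = 5+11+8+9 = 33 → 33 days.
G lies on that path, so at 6 days the path becomes 34 days.
No other chain overtakes it, so the finish is 34 days.

34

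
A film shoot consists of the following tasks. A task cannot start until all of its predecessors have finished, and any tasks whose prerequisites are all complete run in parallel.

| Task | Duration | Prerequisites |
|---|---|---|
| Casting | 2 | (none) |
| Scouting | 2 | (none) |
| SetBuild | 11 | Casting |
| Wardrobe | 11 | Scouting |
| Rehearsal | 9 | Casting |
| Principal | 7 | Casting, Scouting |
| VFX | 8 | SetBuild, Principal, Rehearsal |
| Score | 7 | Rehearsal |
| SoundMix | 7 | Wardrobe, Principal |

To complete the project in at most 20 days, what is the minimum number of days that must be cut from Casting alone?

1

Current finish: 21 days; target: 20.
Casting is on every critical path, so each day cut from Casting cuts the finish by one (this holds down to a finish of 20).
Need 21 − 20 = 1 day off Casting → Casting becomes 1 day, finish becomes 20.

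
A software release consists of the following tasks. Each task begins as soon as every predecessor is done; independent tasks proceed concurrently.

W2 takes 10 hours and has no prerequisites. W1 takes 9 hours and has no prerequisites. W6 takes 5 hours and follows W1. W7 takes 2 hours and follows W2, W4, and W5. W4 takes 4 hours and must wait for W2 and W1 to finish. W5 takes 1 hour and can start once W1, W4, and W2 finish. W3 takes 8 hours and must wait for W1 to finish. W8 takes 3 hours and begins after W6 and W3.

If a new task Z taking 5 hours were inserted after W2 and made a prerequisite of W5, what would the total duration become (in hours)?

Originally the software release takes 20 hours.
With Z inserted, W5 now waits for max(W1, W4, W2, Z).
New critical path: W1→W3→W8 = 9+8+3 = 20 ⇒ 20 hours.

20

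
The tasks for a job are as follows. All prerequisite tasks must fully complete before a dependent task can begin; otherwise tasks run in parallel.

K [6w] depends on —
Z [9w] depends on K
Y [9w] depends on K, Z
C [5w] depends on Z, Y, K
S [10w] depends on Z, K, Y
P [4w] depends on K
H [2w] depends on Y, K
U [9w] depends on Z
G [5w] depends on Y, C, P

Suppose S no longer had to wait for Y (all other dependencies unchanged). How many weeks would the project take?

34

Before: longest chain K→Z→Y→C→G = 6+9+9+5+5 = 34, finish 34.
Without Y→S, S's earliest start moves from 24 to 15.
After: K→Z→Y→C→G = 6+9+9+5+5 = 34 → 34 weeks.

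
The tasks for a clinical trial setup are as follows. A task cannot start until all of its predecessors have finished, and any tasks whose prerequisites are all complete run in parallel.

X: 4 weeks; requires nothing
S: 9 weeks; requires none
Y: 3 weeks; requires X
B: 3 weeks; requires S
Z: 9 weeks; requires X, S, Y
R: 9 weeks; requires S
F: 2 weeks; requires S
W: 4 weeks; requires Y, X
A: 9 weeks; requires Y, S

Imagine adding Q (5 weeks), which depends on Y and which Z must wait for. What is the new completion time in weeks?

21

Originally the plan takes 18 weeks.
With Q inserted, Z now waits for max(X, S, Y, Q).
New critical path: X→Y→Q→Z = 4+3+5+9 = 21 ⇒ 21 weeks.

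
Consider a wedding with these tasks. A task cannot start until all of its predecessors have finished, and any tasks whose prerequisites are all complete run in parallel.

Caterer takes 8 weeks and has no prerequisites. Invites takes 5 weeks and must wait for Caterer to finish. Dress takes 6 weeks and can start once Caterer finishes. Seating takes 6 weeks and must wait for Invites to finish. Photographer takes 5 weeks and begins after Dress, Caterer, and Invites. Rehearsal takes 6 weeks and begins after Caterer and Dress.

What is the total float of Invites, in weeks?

Critical path: Caterer→Dress→Rehearsal = 8+6+6 = 20, so the finish is 20 weeks.
The longest chain containing Invites totals 19 weeks.
So Invites can slip 14 − 13 = 1 week.

1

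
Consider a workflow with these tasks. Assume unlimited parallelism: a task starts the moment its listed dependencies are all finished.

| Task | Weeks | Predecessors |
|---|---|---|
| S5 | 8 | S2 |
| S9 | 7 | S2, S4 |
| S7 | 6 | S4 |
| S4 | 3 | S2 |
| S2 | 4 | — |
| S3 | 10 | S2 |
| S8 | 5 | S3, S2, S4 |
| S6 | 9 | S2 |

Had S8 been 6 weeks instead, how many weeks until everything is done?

20

Actual critical path: S2→S3→S8 = 4+10+5 = 19 ⇒ 19 weeks.
Since S8 is critical, the +1 change carries straight to that chain (now 20 weeks).
The critical path is still S2→S3→S8; finish is now 20 weeks.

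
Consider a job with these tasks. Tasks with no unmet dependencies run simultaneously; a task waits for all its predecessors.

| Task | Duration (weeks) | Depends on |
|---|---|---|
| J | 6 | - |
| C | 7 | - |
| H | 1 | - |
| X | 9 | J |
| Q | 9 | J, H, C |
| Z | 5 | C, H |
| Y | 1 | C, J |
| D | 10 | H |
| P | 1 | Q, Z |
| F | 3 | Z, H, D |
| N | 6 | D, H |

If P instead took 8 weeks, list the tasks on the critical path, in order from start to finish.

Baseline: C→Q→P = 7+9+1 = 17 → 17 weeks.
P is on the critical path; changing it to 8 makes that path 24 weeks.
No other chain overtakes it, so the finish is 24 weeks.

C, Q, P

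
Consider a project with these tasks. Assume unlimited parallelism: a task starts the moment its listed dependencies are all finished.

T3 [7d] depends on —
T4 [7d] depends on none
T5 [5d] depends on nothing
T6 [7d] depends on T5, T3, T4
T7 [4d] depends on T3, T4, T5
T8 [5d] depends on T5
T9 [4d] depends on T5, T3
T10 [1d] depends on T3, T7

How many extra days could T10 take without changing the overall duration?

2

The longest chain is T3→T6 = 7+7 = 14; overall finish 14 days.
Longest path through T10: 12 days (earliest finish 12, latest finish 14).
So T10 can slip 14 − 12 = 2 days.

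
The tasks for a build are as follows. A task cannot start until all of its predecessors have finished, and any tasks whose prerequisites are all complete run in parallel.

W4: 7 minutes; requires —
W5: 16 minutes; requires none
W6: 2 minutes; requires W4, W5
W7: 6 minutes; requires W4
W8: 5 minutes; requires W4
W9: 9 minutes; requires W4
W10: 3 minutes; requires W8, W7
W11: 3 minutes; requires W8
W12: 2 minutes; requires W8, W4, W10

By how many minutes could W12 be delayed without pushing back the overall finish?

0

Critical path: W4→W7→W10→W12 = 7+6+3+2 = 18, so the finish is 18 minutes.
The longest chain containing W12 totals 18 minutes.
Float = 18 − 18 = 0.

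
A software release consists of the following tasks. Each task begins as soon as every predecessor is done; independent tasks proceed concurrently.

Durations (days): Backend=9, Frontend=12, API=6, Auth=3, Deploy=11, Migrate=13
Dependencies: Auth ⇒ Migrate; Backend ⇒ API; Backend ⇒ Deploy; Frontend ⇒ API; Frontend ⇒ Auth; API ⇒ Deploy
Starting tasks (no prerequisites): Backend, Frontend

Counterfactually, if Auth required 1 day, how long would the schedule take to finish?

Baseline: Frontend→API→Deploy = 12+6+11 = 29 → 29 days.
The longest path through Auth is only 28 days, so Auth has float 1.
The critical path is still Frontend→API→Deploy; finish is now 29 days.

29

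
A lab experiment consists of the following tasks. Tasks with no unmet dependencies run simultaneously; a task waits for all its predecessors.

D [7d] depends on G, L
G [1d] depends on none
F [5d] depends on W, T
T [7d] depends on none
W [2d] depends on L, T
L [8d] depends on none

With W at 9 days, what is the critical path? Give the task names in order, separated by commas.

L, W, F

Baseline: L→W→F = 8+2+5 = 15 → 15 days.
Since W is critical, the +7 change carries straight to that chain (now 22 days).
That remains the longest chain; total 22 days.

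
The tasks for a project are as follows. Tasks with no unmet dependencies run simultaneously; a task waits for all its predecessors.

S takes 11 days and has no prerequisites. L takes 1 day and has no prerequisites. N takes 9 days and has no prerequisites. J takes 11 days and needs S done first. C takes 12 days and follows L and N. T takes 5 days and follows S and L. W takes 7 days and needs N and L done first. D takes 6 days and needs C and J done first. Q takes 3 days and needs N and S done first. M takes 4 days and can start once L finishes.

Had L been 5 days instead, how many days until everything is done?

28

Baseline: S→J→D = 11+11+6 = 28 → 28 days.
The longest path through L is only 19 days, so L has float 9.
That remains the longest chain; total 28 days.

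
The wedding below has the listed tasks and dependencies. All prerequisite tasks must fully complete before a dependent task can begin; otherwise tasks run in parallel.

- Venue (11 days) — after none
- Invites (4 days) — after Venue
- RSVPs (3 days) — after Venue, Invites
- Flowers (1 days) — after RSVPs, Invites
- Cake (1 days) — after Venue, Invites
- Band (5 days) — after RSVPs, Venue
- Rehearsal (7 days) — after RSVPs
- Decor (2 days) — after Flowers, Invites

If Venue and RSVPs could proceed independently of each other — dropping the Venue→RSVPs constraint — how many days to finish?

25

With the dependency in place, Venue→Invites→RSVPs→Rehearsal = 11+4+3+7 = 25 sets the finish at 25 days.
Dropping Venue→RSVPs doesn't change RSVPs's earliest start (15); another predecessor still binds.
New critical path: Venue→Invites→RSVPs→Rehearsal = 11+4+3+7 = 25 ⇒ 25 days.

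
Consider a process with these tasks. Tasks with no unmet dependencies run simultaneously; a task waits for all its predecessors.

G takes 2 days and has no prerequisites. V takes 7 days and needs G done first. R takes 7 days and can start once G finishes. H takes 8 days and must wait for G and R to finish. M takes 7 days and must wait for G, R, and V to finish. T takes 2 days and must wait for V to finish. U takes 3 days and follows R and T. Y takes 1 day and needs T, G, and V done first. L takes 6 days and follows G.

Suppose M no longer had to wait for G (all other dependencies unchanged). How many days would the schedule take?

Before: longest chain G→R→H = 2+7+8 = 17, finish 17.
Dropping G→M doesn't change M's earliest start (9); another predecessor still binds.
After: G→R→H = 2+7+8 = 17 → 17 days.

17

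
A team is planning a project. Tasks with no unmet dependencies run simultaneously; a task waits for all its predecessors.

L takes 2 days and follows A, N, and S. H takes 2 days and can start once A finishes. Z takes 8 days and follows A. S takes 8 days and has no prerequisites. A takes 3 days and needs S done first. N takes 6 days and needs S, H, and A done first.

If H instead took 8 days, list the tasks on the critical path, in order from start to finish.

S, A, H, N, L

Actual critical path: S→A→H→N→L = 8+3+2+6+2 = 21 ⇒ 21 days.
H is on the critical path; changing it to 8 makes that path 27 days.
That remains the longest chain; total 27 days.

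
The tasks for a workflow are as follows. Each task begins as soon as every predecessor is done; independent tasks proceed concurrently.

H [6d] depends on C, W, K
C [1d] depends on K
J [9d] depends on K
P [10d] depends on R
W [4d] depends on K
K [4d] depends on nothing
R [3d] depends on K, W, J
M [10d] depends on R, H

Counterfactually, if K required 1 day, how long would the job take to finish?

23

As given, the longest chain is K→J→R→P = 4+9+3+10 = 26, so the finish is 26 days.
Since K is critical, the -3 change carries straight to that chain (now 23 days).
No other chain overtakes it, so the finish is 23 days.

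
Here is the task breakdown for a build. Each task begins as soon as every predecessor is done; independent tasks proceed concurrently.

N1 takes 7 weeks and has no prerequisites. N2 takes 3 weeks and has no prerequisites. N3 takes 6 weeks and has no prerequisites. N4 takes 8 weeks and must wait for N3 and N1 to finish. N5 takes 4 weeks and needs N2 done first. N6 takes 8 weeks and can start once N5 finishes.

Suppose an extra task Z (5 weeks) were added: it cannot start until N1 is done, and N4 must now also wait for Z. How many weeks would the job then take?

Originally the job takes 15 weeks.
With Z inserted, N4 now waits for max(N3, N1, Z).
New critical path: N1→Z→N4 = 7+5+8 = 20 ⇒ 20 weeks.

20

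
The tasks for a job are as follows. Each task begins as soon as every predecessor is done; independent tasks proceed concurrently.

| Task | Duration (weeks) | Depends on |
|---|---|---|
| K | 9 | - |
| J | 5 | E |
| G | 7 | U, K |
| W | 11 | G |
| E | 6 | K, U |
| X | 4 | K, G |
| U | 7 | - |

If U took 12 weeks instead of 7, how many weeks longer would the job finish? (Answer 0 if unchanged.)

3

The binding path is K→G→W = 9+7+11 = 27; finish at 27 weeks.
U is off the critical path — its longest chain is 25 weeks, giving 2 of slack.
New critical path: U→G→W = 12+7+11 = 30 ⇒ 30 weeks.
Change in finish: 30 − 27 = +3 weeks.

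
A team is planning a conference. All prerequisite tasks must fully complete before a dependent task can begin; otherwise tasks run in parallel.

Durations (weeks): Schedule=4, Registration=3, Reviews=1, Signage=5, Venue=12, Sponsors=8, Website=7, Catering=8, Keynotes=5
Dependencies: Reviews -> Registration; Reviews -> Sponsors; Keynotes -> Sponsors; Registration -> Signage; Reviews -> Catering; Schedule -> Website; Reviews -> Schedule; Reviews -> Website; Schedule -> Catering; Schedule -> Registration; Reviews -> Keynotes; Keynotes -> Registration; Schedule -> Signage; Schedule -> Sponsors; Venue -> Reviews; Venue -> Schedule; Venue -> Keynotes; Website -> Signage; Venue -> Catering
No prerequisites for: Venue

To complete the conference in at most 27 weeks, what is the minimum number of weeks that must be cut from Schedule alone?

Current finish: 29 weeks; target: 27.
Schedule is on every critical path, so each week cut from Schedule cuts the finish by one (this holds down to a finish of 26).
Need 29 − 27 = 2 weeks off Schedule → Schedule becomes 2 weeks, finish becomes 27.

2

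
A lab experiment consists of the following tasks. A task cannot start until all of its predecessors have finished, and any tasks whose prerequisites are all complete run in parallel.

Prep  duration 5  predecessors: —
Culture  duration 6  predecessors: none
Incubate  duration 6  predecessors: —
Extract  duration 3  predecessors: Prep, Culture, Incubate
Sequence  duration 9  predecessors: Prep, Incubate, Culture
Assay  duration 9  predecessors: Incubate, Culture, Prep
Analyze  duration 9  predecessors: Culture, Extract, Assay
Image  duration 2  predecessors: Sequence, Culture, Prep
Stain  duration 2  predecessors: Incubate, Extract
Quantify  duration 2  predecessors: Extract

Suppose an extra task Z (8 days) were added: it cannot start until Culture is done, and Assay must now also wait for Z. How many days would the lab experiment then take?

Originally the lab experiment takes 24 days.
With Z inserted, Assay now waits for max(Incubate, Culture, Prep, Z).
New critical path: Culture→Z→Assay→Analyze = 6+8+9+9 = 32 ⇒ 32 days.

32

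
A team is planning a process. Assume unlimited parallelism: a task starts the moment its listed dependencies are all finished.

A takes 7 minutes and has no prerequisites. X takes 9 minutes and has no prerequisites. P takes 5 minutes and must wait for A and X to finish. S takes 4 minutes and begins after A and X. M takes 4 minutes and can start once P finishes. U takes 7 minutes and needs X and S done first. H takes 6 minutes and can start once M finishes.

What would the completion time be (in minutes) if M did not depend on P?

20

With the dependency in place, X→P→M→H = 9+5+4+6 = 24 sets the finish at 24 minutes.
Without P→M, M's earliest start moves from 14 to 0.
New critical path: X→S→U = 9+4+7 = 20 ⇒ 20 minutes.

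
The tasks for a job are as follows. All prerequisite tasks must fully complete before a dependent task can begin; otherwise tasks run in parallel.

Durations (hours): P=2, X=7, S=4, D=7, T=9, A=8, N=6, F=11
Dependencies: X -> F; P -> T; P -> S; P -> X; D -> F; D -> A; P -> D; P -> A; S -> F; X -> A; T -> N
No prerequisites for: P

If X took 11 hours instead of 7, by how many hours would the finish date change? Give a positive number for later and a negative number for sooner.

As given, the longest chain is P→X→F = 2+7+11 = 20, so the finish is 20 hours.
X is on the critical path; changing it to 11 makes that path 24 hours.
No other chain overtakes it, so the finish is 24 hours.
Change in finish: 24 − 20 = +4 hours.

4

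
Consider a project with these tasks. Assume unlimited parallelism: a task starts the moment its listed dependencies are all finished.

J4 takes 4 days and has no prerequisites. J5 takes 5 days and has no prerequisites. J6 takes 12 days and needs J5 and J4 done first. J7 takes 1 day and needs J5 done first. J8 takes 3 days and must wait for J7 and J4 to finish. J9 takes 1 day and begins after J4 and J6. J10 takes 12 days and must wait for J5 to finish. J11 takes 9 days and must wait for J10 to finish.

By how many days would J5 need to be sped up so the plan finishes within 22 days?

4

Current finish: 26 days; target: 22.
J5 is on every critical path, so each day cut from J5 cuts the finish by one (this holds down to a finish of 22).
Need 26 − 22 = 4 days off J5 → J5 becomes 1 day, finish becomes 22.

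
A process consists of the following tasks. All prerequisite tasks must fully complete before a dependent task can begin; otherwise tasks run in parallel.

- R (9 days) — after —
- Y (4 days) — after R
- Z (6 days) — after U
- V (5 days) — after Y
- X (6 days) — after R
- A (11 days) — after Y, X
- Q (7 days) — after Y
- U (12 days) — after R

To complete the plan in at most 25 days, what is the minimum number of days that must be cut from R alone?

2

Current finish: 27 days; target: 25.
R is on every critical path, so each day cut from R cuts the finish by one (this holds down to a finish of 19).
Need 27 − 25 = 2 days off R → R becomes 7 days, finish becomes 25.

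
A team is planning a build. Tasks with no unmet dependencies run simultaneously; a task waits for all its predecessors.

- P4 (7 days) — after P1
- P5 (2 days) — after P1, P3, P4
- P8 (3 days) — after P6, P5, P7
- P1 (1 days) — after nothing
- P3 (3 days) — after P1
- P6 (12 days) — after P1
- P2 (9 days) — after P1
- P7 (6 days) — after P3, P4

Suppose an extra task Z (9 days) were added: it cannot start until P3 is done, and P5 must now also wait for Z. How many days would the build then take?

Originally the build takes 17 days.
With Z inserted, P5 now waits for max(P1, P3, P4, Z).
New critical path: P1→P3→Z→P5→P8 = 1+3+9+2+3 = 18 ⇒ 18 days.

18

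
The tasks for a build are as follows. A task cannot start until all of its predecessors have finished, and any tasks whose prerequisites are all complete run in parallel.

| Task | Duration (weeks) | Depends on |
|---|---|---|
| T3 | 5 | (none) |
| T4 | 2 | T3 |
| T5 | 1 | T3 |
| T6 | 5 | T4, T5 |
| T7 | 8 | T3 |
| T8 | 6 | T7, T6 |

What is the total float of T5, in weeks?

Critical path: T3→T7→T8 = 5+8+6 = 19, so the finish is 19 weeks.
T5 finishes as early as 6 and must finish by 8.
Slack of T5 = 7 − 5 = 2 weeks.

2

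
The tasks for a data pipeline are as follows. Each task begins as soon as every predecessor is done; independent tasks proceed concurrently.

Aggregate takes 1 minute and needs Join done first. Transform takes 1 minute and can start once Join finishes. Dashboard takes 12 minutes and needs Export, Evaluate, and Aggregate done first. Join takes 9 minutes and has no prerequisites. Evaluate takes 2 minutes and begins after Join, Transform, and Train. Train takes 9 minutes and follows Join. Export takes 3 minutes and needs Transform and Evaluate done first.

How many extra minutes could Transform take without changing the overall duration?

8

Critical path: Join→Train→Evaluate→Export→Dashboard = 9+9+2+3+12 = 35, so the finish is 35 minutes.
The longest chain containing Transform totals 27 minutes.
Slack of Transform = 17 − 9 = 8 minutes.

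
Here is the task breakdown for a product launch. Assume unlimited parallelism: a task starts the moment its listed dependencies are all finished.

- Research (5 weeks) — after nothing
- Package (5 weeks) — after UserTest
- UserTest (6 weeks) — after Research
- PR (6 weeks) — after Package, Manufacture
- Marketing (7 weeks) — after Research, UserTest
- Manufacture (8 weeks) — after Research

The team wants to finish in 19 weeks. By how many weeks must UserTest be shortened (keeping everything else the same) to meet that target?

Current finish: 22 weeks; target: 19.
UserTest is on every critical path, so each week cut from UserTest cuts the finish by one (this holds down to a finish of 19).
Need 22 − 19 = 3 weeks off UserTest → UserTest becomes 3 weeks, finish becomes 19.

3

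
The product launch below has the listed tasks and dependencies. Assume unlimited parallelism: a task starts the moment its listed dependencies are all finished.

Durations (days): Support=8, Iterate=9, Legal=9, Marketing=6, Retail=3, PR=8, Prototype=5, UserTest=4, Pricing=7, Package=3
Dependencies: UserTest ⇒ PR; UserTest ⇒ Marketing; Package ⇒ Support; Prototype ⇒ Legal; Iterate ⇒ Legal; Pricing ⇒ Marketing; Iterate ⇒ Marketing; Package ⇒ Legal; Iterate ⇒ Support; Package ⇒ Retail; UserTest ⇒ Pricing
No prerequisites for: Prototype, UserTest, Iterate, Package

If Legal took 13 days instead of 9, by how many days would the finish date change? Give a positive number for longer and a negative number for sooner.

Baseline: Iterate→Legal = 9+9 = 18 → 18 days.
Legal lies on that path, so at 13 days the path becomes 22 days.
No other chain overtakes it, so the finish is 22 days.
Change in finish: 22 − 18 = +4 days.

4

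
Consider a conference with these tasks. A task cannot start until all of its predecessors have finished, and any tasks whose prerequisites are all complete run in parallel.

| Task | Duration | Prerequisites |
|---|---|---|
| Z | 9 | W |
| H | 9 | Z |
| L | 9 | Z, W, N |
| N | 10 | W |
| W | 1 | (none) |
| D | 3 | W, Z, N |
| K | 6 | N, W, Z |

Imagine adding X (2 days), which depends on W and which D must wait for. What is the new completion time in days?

20

Originally the schedule takes 20 days.
With X inserted, D now waits for max(W, Z, N, X).
New critical path: W→N→L = 1+10+9 = 20 ⇒ 20 days.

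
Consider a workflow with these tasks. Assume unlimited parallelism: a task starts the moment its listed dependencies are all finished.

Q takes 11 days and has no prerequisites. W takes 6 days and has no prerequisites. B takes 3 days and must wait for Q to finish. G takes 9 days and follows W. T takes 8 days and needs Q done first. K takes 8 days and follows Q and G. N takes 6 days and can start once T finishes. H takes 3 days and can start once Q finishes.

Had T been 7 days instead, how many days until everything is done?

24

The binding path is Q→T→N = 11+8+6 = 25; finish at 25 days.
Since T is critical, the -1 change carries straight to that chain (now 24 days).
That remains the longest chain; total 24 days.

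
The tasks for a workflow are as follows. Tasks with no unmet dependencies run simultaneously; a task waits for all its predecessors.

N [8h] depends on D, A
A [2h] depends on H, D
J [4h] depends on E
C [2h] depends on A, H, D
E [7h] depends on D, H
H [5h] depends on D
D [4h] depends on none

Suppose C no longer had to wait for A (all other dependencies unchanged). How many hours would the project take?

Original critical path: D→H→E→J = 4+5+7+4 = 20 ⇒ 20 hours.
Without A→C, C's earliest start moves from 11 to 9.
The longest chain is now D→H→E→J = 4+5+7+4 = 20, so the project takes 20 hours.

20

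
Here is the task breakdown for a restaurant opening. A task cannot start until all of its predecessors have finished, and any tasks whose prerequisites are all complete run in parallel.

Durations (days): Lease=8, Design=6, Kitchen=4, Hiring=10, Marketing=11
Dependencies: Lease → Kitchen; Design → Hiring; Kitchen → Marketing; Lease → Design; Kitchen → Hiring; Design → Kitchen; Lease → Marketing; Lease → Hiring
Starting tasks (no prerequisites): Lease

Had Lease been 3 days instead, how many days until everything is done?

As given, the longest chain is Lease→Design→Kitchen→Marketing = 8+6+4+11 = 29, so the finish is 29 days.
Lease lies on that path, so at 3 days the path becomes 24 days.
The critical path is still Lease→Design→Kitchen→Marketing; finish is now 24 days.

24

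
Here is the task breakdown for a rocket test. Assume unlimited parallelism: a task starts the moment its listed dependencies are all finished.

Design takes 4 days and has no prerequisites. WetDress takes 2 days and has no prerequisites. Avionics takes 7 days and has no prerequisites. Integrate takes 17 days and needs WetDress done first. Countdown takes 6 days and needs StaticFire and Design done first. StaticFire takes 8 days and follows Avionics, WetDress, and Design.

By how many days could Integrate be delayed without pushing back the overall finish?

2

Critical path: Avionics→StaticFire→Countdown = 7+8+6 = 21, so the finish is 21 days.
Integrate finishes as early as 19 and must finish by 21.
Slack of Integrate = 4 − 2 = 2 days.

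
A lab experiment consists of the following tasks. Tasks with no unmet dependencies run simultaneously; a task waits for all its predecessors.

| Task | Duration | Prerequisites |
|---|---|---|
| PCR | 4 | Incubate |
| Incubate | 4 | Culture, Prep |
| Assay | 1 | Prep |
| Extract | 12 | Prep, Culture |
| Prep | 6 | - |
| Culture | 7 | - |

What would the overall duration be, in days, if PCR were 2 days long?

Critical path before the change: Culture→Extract = 7+12 = 19 giving 19 days.
PCR is off the critical path — its longest chain is 15 days, giving 4 of slack.
The critical path is still Culture→Extract; finish is now 19 days.

19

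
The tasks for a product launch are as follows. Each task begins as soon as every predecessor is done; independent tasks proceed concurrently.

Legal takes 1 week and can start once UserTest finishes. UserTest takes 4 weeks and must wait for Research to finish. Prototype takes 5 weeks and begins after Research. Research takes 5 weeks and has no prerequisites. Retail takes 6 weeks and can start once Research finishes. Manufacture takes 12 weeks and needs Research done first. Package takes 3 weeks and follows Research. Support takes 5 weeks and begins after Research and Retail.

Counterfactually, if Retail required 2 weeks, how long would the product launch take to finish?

17

Critical path before the change: Research→Manufacture = 5+12 = 17 giving 17 weeks.
Retail is off the critical path — its longest chain is 16 weeks, giving 1 of slack.
That remains the longest chain; total 17 weeks.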